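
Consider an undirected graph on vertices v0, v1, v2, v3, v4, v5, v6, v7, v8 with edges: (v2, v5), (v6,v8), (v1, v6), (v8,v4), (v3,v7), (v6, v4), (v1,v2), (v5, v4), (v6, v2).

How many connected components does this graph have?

3

From v0: component {v0}.
From v1: component {v1, v2, v4, v5, v6, v8}.
From v3: component {v3, v7}.
That's 3 components.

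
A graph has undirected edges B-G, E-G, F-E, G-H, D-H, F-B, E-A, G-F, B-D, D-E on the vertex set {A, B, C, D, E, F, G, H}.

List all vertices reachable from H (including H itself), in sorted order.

Start at H.
Its neighbours: D, G.
Then their neighbours: B, E, F.
Then next layer: A.
Nothing further is reachable.

A, B, D, E, F, G, H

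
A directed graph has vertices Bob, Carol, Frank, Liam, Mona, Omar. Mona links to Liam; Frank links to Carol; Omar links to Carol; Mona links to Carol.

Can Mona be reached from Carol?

No

Carol has no outgoing edges, so nothing is reachable from it.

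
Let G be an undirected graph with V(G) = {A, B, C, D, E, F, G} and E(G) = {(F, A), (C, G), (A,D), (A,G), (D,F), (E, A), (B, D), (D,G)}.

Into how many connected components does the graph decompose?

From A: component {A, B, C, D, E, F, G}.
That's 1 component.

1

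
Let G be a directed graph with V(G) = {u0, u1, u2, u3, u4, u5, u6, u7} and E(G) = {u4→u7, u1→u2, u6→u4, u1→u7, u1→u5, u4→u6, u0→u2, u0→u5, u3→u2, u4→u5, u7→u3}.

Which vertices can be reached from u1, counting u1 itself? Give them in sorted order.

Start at u1.
Its neighbours: u2, u5, u7.
Then their neighbours: u3.
Nothing further is reachable.

u1, u2, u3, u5, u7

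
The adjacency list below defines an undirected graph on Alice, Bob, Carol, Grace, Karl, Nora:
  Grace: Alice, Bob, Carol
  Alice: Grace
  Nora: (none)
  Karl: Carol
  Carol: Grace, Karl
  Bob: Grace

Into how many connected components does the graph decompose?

2

From Alice: component {Alice, Bob, Carol, Grace, Karl}.
From Nora: component {Nora}.
That's 2 components.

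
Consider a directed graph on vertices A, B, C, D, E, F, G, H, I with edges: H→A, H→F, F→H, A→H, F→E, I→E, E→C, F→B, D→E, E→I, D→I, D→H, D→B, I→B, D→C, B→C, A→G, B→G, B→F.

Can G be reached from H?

Explore from H.
Distance 1: reach A, F.
Distance 2: reach B, E, G.
Found G.

Yes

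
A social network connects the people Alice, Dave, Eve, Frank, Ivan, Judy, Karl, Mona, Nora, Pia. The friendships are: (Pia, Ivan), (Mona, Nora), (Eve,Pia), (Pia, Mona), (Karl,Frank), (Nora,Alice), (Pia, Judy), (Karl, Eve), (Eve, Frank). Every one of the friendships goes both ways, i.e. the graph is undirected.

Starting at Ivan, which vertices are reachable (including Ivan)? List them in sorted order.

Alice, Eve, Frank, Ivan, Judy, Karl, Mona, Nora, Pia

Start at Ivan.
Its neighbours: Pia.
Then their neighbours: Eve, Judy, Mona.
Then next layer: Frank, Karl, Nora.
Then next layer: Alice.
Nothing further is reachable.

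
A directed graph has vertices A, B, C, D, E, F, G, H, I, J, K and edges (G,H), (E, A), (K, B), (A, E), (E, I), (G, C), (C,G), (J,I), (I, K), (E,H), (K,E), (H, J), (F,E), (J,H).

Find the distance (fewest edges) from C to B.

Distance 0: C.
Distance 1: G.
Distance 2: H.
Distance 3: J.
Distance 4: I.
Distance 5: K.
Distance 6: B, E — contains B.

6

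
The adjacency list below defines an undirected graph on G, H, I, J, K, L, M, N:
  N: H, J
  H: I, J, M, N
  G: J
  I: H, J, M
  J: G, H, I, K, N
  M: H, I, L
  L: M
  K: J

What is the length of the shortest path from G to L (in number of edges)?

4

Distance 0: G.
Distance 1: J.
Distance 2: H, I, K, N.
Distance 3: M.
Distance 4: L — contains L.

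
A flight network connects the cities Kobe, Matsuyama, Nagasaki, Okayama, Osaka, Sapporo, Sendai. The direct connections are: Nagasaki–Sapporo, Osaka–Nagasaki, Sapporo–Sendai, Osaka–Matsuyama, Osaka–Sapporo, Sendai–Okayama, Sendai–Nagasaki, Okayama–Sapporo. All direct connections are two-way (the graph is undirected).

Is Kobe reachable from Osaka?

No

Explore from Osaka.
Distance 1: reach Matsuyama, Nagasaki, Sapporo.
Distance 2: reach Okayama, Sendai.
The search is exhausted without reaching Kobe; it lies in a different component.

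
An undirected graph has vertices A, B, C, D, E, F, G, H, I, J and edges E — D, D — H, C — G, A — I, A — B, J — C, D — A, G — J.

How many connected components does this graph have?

From A: component {A, B, D, E, H, I}.
From C: component {C, G, J}.
From F: component {F}.
That's 3 components.

3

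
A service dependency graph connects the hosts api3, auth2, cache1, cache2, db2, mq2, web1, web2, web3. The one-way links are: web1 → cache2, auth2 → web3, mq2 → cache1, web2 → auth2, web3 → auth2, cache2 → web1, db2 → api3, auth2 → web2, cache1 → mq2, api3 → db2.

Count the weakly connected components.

4

From api3: component {api3, db2}.
From auth2: component {auth2, web2, web3}.
From cache1: component {cache1, mq2}.
From cache2: component {cache2, web1}.
That's 4 components.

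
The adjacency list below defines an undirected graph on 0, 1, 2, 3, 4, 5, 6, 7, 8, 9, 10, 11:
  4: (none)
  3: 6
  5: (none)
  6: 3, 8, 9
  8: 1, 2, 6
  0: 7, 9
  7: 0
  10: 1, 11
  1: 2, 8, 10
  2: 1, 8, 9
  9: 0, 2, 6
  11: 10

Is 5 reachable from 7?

Explore from 7.
Distance 1: reach 0.
Distance 2: reach 9.
Distance 3: reach 2, 6.
Distance 4: reach 1, 3, 8.
Distance 5: reach 10.
Distance 6: reach 11.
The search is exhausted without reaching 5; it lies in a different component.

No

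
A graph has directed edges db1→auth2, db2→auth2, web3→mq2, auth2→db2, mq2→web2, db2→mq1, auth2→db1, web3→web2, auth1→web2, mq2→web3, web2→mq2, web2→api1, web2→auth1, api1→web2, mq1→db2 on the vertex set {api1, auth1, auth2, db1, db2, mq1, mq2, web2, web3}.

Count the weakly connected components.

From api1: component {api1, auth1, mq2, web2, web3}.
From auth2: component {auth2, db1, db2, mq1}.
That's 2 components.

2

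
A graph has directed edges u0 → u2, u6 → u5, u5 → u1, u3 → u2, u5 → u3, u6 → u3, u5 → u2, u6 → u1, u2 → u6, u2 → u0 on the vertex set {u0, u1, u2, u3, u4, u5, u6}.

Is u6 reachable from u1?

No

u1 has no outgoing edges, so nothing is reachable from it.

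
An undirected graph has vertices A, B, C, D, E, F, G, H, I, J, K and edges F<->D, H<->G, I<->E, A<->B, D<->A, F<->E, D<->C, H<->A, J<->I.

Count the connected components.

2

From A: component {A, B, C, D, E, F, G, H, I, J}.
From K: component {K}.
That's 2 components.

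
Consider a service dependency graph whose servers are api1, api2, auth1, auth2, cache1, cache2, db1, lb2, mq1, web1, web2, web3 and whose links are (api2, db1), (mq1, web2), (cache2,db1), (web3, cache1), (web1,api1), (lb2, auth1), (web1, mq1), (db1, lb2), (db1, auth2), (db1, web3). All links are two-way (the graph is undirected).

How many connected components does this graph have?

2

From api1: component {api1, mq1, web1, web2}.
From api2: component {api2, auth1, auth2, cache1, cache2, db1, lb2, web3}.
That's 2 components.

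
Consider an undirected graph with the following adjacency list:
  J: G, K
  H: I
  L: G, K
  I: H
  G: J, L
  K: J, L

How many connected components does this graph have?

From G: component {G, J, K, L}.
From H: component {H, I}.
That's 2 components.

2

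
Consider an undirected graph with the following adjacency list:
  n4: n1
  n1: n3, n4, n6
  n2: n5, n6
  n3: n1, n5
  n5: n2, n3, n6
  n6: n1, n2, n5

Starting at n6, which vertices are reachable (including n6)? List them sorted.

n1, n2, n3, n4, n5, n6

Start at n6.
Its neighbours: n1, n2, n5.
Then their neighbours: n3, n4.
Every vertex is now reached.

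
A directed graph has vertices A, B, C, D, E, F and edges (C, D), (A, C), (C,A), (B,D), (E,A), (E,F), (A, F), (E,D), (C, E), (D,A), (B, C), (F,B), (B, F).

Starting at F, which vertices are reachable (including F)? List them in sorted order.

A, B, C, D, E, F

Start at F.
Its neighbours: B.
Then their neighbours: C, D.
Then next layer: A, E.
Every vertex is now reached.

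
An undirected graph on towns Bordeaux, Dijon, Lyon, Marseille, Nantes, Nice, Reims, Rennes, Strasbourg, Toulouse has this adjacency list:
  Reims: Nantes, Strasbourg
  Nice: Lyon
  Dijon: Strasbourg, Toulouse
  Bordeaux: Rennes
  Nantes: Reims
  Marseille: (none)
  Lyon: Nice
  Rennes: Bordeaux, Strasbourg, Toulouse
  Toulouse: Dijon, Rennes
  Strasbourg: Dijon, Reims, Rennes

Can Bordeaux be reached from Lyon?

No

Explore from Lyon.
Distance 1: reach Nice.
The search is exhausted without reaching Bordeaux; it lies in a different component.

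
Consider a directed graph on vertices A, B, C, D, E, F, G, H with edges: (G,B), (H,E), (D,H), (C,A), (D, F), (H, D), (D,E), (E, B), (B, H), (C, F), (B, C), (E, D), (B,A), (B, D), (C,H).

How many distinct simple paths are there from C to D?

C→H→D
C→H→E→B→D
C→H→E→D

3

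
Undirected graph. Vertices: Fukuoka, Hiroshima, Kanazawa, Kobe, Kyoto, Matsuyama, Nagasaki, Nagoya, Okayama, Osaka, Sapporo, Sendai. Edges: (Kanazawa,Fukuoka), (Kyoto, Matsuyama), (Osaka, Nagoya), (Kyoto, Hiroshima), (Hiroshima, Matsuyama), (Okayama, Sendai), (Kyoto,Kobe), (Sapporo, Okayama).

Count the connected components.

From Fukuoka: component {Fukuoka, Kanazawa}.
From Hiroshima: component {Hiroshima, Kobe, Kyoto, Matsuyama}.
From Nagasaki: component {Nagasaki}.
From Nagoya: component {Nagoya, Osaka}.
From Okayama: component {Okayama, Sapporo, Sendai}.
That's 5 components.

5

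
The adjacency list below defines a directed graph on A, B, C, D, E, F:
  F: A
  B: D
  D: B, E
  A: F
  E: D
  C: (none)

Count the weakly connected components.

3

From A: component {A, F}.
From B: component {B, D, E}.
From C: component {C}.
That's 3 components.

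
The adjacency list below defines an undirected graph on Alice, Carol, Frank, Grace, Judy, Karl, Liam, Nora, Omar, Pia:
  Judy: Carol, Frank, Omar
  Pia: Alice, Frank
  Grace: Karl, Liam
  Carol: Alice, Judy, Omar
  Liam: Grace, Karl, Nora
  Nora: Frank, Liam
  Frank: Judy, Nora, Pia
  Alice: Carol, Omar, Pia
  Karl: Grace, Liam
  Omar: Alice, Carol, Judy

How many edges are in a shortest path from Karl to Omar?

5

Distance 0: Karl.
Distance 1: Grace, Liam.
Distance 2: Nora.
Distance 3: Frank.
Distance 4: Judy, Pia.
Distance 5: Alice, Carol, Omar — contains Omar.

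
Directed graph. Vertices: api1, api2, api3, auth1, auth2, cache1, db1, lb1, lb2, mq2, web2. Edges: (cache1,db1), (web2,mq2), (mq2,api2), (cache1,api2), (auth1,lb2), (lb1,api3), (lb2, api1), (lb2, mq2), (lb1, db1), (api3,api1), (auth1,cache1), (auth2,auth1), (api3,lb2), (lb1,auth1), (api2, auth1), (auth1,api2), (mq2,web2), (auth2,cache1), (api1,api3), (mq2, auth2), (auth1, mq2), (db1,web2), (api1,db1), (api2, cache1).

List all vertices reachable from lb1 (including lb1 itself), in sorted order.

Start at lb1.
Its neighbours: api3, auth1, db1.
Then their neighbours: api1, api2, cache1, lb2, mq2, web2.
Then next layer: auth2.
Every vertex is now reached.

api1, api2, api3, auth1, auth2, cache1, db1, lb1, lb2, mq2, web2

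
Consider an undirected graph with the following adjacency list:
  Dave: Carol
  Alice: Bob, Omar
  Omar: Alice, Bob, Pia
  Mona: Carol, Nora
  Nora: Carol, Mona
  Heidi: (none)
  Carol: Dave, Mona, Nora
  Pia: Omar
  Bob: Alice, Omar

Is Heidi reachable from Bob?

Explore from Bob.
Distance 1: reach Alice, Omar.
Distance 2: reach Pia.
The search is exhausted without reaching Heidi; it lies in a different component.

No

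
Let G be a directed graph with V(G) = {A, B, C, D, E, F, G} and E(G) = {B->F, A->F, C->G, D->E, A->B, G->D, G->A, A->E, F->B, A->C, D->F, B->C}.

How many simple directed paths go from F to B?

1

F→B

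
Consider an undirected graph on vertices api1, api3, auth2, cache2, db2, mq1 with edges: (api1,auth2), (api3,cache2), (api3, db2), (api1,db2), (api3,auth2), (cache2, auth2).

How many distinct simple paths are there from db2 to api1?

db2–api1
db2–api3–auth2–api1
db2–api3–cache2–auth2–api1

3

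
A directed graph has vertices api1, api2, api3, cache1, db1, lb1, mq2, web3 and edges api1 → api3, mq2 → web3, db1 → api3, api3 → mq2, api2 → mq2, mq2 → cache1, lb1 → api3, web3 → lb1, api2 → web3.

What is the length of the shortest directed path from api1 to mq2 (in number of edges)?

2

Distance 0: api1.
Distance 1: api3.
Distance 2: mq2 — contains mq2.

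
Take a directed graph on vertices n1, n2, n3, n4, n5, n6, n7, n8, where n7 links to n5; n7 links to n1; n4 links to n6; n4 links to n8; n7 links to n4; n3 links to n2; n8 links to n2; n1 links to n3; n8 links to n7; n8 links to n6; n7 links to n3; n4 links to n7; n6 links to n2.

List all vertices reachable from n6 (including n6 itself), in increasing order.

n2, n6

Start at n6.
Its neighbours: n2.
Nothing further is reachable.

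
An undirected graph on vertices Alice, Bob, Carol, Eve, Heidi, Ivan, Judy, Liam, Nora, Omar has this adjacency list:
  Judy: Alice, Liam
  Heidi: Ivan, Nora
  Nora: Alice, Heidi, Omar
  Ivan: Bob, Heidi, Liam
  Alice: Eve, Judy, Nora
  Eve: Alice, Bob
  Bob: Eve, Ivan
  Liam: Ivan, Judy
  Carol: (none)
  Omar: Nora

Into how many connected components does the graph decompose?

From Alice: component {Alice, Bob, Eve, Heidi, Ivan, Judy, Liam, Nora, Omar}.
From Carol: component {Carol}.
That's 2 components.

2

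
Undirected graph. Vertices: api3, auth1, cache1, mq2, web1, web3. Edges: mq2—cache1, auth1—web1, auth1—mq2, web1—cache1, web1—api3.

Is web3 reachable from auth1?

Explore from auth1.
Distance 1: reach mq2, web1.
Distance 2: reach api3, cache1.
The search is exhausted without reaching web3; it lies in a different component.

No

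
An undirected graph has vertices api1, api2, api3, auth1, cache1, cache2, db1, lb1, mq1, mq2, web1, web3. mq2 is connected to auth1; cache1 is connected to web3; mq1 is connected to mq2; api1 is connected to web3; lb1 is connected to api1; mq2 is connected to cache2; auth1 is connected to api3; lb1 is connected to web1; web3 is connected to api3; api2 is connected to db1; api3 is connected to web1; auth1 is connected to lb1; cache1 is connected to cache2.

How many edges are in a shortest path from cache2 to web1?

Distance 0: cache2.
Distance 1: cache1, mq2.
Distance 2: auth1, mq1, web3.
Distance 3: api1, api3, lb1.
Distance 4: web1 — contains web1.

4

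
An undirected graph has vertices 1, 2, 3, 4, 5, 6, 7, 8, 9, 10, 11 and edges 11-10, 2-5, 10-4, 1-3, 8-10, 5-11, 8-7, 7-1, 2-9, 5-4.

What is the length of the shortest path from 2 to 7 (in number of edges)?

Distance 0: 2.
Distance 1: 5, 9.
Distance 2: 4, 11.
Distance 3: 10.
Distance 4: 8.
Distance 5: 7 — contains 7.

5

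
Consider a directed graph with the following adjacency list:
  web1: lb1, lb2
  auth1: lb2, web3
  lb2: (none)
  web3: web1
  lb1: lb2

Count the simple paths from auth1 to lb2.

auth1→lb2
auth1→web3→web1→lb1→lb2
auth1→web3→web1→lb2

3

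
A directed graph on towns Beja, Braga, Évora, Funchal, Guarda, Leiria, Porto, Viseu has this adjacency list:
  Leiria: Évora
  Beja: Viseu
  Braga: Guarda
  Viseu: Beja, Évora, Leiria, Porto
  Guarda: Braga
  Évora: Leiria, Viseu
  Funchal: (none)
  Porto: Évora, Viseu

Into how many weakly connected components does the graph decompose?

3

From Beja: component {Beja, Évora, Leiria, Porto, Viseu}.
From Braga: component {Braga, Guarda}.
From Funchal: component {Funchal}.
That's 3 components.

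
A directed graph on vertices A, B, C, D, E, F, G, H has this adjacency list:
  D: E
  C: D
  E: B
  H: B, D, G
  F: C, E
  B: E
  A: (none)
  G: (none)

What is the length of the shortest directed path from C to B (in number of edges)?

Distance 0: C.
Distance 1: D.
Distance 2: E.
Distance 3: B — contains B.

3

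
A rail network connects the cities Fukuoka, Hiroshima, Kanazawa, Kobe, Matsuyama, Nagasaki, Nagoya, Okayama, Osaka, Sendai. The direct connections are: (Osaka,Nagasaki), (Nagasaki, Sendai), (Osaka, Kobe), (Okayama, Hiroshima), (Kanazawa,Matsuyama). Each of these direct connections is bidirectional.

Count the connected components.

5

From Fukuoka: component {Fukuoka}.
From Hiroshima: component {Hiroshima, Okayama}.
From Kanazawa: component {Kanazawa, Matsuyama}.
From Kobe: component {Kobe, Nagasaki, Osaka, Sendai}.
From Nagoya: component {Nagoya}.
That's 5 components.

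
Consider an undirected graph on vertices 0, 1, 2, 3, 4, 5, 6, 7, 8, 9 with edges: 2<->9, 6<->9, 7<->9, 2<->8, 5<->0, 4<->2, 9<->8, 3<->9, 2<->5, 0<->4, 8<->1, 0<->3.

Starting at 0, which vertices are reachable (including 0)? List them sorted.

0, 1, 2, 3, 4, 5, 6, 7, 8, 9

Start at 0.
Its neighbours: 3, 4, 5.
Then their neighbours: 2, 9.
Then next layer: 6, 7, 8.
Then next layer: 1.
Every vertex is now reached.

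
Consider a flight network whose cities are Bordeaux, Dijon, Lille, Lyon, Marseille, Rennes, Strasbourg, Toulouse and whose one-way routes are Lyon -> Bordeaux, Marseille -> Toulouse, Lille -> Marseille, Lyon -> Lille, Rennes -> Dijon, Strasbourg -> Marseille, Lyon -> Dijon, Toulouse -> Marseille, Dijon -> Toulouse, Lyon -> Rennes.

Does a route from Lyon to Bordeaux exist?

Explore from Lyon.
Distance 1: reach Bordeaux, Dijon, Lille, Rennes.
Found Bordeaux.

Yes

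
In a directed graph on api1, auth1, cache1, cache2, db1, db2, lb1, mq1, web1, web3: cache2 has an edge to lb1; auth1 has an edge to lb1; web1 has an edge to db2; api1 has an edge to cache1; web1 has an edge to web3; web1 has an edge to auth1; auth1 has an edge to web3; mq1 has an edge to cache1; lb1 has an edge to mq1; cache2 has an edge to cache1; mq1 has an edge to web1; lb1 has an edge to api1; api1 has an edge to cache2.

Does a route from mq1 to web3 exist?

Yes

Explore from mq1.
Distance 1: reach cache1, web1.
Distance 2: reach auth1, db2, web3.
Found web3.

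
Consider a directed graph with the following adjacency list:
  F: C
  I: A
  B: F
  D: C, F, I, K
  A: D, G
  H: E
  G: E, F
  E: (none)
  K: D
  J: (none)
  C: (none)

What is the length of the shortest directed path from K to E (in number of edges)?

5

Distance 0: K.
Distance 1: D.
Distance 2: C, F, I.
Distance 3: A.
Distance 4: G.
Distance 5: E — contains E.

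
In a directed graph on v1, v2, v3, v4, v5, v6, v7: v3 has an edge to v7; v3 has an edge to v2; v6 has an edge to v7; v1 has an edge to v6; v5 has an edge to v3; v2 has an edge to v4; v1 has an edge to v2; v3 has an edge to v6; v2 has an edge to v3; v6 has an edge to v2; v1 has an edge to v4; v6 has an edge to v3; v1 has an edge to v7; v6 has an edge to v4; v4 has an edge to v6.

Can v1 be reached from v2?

No

Explore from v2.
Distance 1: reach v3, v4.
Distance 2: reach v6, v7.
The search from v2 is exhausted; no directed path reaches v1.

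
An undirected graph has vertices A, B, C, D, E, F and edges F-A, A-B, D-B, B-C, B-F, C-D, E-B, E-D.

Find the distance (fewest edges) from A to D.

2

Distance 0: A.
Distance 1: B, F.
Distance 2: C, D, E — contains D.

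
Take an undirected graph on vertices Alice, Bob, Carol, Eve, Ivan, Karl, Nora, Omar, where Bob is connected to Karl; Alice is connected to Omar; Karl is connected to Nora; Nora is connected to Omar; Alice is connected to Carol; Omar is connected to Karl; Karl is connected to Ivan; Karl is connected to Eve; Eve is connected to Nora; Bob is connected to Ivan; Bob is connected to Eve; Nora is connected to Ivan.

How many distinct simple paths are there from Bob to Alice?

16

Bob–Eve–Karl–Ivan–Nora–Omar–Alice
Bob–Eve–Karl–Nora–Omar–Alice
Bob–Eve–Karl–Omar–Alice
Bob–Eve–Nora–Ivan–Karl–Omar–Alice
Bob–Eve–Nora–Karl–Omar–Alice
Bob–Eve–Nora–Omar–Alice
Bob–Ivan–Karl–Eve–Nora–Omar–Alice
Bob–Ivan–Karl–Nora–Omar–Alice
... and 8 more.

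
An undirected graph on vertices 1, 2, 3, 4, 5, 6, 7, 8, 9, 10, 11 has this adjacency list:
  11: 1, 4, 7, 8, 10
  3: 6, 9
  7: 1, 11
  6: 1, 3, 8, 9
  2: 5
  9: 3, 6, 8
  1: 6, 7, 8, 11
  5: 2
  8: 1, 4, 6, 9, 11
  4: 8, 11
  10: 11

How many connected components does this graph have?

2

From 1: component {1, 3, 4, 6, 7, 8, 9, 10, 11}.
From 2: component {2, 5}.
That's 2 components.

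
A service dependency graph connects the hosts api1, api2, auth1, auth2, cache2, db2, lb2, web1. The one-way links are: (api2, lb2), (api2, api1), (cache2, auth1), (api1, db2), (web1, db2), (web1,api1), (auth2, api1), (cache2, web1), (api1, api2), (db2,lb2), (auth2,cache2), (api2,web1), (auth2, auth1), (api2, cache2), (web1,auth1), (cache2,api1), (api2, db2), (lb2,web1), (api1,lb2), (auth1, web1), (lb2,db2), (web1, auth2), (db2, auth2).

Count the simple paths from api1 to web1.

19

api1→api2→cache2→auth1→web1
api1→api2→cache2→web1
api1→api2→db2→auth2→auth1→web1
api1→api2→db2→auth2→cache2→auth1→web1
api1→api2→db2→auth2→cache2→web1
api1→api2→db2→lb2→web1
api1→api2→lb2→db2→auth2→auth1→web1
api1→api2→lb2→db2→auth2→cache2→auth1→web1
... and 11 more.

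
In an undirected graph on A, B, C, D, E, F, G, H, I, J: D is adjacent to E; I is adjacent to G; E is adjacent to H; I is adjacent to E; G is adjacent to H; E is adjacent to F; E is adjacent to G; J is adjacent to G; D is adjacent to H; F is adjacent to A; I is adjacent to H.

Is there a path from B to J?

No

B has no edges, so nothing is reachable from it.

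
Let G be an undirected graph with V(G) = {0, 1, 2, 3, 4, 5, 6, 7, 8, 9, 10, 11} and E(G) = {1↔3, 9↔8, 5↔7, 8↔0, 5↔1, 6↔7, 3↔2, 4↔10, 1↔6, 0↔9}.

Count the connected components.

From 0: component {0, 8, 9}.
From 1: component {1, 2, 3, 5, 6, 7}.
From 4: component {4, 10}.
From 11: component {11}.
That's 4 components.

4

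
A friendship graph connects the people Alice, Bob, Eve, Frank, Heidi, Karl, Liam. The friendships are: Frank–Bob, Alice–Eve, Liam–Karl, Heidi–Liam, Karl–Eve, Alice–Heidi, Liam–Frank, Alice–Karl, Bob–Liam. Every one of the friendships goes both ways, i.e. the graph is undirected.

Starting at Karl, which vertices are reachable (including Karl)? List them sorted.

Start at Karl.
Its neighbours: Alice, Eve, Liam.
Then their neighbours: Bob, Frank, Heidi.
Every vertex is now reached.

Alice, Bob, Eve, Frank, Heidi, Karl, Liam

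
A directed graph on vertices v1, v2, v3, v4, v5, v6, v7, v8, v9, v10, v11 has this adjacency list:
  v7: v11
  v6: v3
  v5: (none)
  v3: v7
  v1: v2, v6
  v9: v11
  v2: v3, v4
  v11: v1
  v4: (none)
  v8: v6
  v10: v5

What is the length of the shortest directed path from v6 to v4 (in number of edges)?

6

Distance 0: v6.
Distance 1: v3.
Distance 2: v7.
Distance 3: v11.
Distance 4: v1.
Distance 5: v2.
Distance 6: v4 — contains v4.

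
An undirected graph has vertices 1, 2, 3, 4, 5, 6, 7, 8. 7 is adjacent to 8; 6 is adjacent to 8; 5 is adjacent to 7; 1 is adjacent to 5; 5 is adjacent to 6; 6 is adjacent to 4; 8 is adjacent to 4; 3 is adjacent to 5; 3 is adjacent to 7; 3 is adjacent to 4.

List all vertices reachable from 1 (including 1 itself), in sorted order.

1, 3, 4, 5, 6, 7, 8

Start at 1.
Its neighbours: 5.
Then their neighbours: 3, 6, 7.
Then next layer: 4, 8.
Nothing further is reachable.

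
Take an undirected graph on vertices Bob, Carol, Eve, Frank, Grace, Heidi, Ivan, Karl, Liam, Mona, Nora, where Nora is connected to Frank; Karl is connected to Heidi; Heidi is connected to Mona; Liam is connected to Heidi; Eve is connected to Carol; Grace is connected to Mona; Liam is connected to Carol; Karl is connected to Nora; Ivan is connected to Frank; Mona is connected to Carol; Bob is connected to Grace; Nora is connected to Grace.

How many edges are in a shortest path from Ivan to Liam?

Distance 0: Ivan.
Distance 1: Frank.
Distance 2: Nora.
Distance 3: Grace, Karl.
Distance 4: Bob, Heidi, Mona.
Distance 5: Carol, Liam — contains Liam.

5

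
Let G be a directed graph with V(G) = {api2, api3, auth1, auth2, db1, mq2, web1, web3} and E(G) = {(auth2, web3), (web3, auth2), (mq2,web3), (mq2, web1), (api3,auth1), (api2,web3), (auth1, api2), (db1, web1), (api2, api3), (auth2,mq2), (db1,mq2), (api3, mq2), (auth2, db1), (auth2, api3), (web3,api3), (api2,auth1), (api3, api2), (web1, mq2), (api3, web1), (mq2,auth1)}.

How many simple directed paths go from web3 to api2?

11

web3→api3→api2
web3→api3→auth1→api2
web3→api3→mq2→auth1→api2
web3→api3→web1→mq2→auth1→api2
web3→auth2→api3→api2
web3→auth2→api3→auth1→api2
web3→auth2→api3→mq2→auth1→api2
web3→auth2→api3→web1→mq2→auth1→api2
web3→auth2→db1→mq2→auth1→api2
web3→auth2→db1→web1→mq2→auth1→api2
web3→auth2→mq2→auth1→api2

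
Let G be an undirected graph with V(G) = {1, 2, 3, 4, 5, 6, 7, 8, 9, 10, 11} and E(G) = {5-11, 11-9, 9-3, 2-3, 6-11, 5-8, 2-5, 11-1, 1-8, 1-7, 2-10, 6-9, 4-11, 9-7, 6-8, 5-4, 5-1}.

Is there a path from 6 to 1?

Explore from 6.
Distance 1: reach 8, 9, 11.
Distance 2: reach 1, 3, 4, 5, 7.
Found 1.

Yes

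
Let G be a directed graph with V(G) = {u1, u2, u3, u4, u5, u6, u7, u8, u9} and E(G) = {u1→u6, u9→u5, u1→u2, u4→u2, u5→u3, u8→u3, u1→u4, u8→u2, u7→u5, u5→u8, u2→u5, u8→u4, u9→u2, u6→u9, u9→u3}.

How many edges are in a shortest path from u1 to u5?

2

Distance 0: u1.
Distance 1: u2, u4, u6.
Distance 2: u5, u9 — contains u5.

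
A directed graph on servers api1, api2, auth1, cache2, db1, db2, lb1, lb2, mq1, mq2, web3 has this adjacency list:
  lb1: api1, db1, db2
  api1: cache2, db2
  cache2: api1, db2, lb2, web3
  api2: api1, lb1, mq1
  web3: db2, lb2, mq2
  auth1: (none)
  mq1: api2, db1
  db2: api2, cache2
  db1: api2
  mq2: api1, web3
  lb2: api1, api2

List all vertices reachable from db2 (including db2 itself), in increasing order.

Start at db2.
Its neighbours: api2, cache2.
Then their neighbours: api1, lb1, lb2, mq1, web3.
Then next layer: db1, mq2.
Nothing further is reachable.

api1, api2, cache2, db1, db2, lb1, lb2, mq1, mq2, web3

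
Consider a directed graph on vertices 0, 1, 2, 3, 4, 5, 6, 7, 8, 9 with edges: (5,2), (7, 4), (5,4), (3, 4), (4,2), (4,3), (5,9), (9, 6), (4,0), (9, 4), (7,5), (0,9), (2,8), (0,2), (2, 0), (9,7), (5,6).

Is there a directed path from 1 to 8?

No

1 has no outgoing edges, so nothing is reachable from it.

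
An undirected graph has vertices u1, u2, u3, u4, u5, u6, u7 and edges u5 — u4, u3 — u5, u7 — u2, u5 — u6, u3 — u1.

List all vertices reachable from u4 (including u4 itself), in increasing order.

Start at u4.
Its neighbours: u5.
Then their neighbours: u3, u6.
Then next layer: u1.
Nothing further is reachable.

u1, u3, u4, u5, u6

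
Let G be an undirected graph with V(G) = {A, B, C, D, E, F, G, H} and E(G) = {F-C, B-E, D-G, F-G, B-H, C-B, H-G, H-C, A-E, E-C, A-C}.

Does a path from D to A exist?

Yes

Explore from D.
Distance 1: reach G.
Distance 2: reach F, H.
Distance 3: reach B, C.
Distance 4: reach A, E.
Found A.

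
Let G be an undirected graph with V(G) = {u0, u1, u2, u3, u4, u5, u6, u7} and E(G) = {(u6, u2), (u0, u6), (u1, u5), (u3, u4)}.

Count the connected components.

4

From u0: component {u0, u2, u6}.
From u1: component {u1, u5}.
From u3: component {u3, u4}.
From u7: component {u7}.
That's 4 components.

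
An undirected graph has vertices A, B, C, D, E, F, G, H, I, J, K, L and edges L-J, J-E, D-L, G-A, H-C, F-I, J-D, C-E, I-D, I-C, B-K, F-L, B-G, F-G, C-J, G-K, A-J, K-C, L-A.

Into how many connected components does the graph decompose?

1

From A: component {A, B, C, D, E, F, G, H, I, J, K, L}.
That's 1 component.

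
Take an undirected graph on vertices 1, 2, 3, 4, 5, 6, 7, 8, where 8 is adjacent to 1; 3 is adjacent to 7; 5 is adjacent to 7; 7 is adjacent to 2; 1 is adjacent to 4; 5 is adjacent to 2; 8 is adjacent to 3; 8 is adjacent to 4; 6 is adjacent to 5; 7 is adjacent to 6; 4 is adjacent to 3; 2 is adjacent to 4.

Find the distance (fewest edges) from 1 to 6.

4

Distance 0: 1.
Distance 1: 4, 8.
Distance 2: 2, 3.
Distance 3: 5, 7.
Distance 4: 6 — contains 6.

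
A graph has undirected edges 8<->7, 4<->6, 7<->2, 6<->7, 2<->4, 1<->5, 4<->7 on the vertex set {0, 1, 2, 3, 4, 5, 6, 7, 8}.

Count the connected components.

From 0: component {0}.
From 1: component {1, 5}.
From 2: component {2, 4, 6, 7, 8}.
From 3: component {3}.
That's 4 components.

4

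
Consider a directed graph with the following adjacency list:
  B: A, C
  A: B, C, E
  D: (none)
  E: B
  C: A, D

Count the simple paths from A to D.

A→B→C→D
A→C→D
A→E→B→C→D

3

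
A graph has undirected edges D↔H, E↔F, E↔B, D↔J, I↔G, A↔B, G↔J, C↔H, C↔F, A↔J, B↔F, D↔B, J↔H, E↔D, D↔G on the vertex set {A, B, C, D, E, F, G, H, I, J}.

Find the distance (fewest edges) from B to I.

3

Distance 0: B.
Distance 1: A, D, E, F.
Distance 2: C, G, H, J.
Distance 3: I — contains I.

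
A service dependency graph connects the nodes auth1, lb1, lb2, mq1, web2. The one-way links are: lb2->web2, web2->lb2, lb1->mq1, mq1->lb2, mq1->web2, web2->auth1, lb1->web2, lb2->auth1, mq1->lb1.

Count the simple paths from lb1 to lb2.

lb1→mq1→lb2
lb1→mq1→web2→lb2
lb1→web2→lb2

3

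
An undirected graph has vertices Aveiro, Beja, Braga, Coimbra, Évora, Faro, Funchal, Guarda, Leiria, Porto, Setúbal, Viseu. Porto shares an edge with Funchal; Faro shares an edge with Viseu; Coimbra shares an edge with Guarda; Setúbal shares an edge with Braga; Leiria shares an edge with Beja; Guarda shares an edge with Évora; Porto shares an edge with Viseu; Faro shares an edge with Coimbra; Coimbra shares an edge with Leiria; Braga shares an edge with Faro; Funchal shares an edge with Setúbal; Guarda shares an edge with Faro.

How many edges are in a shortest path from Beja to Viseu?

4

Distance 0: Beja.
Distance 1: Leiria.
Distance 2: Coimbra.
Distance 3: Faro, Guarda.
Distance 4: Braga, Évora, Viseu — contains Viseu.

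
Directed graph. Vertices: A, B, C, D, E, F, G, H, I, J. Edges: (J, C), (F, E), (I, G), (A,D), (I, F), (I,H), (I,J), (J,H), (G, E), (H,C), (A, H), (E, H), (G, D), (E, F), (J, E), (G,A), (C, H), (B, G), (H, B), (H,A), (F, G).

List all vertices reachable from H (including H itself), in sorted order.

A, B, C, D, E, F, G, H

Start at H.
Its neighbours: A, B, C.
Then their neighbours: D, G.
Then next layer: E.
Then next layer: F.
Nothing further is reachable.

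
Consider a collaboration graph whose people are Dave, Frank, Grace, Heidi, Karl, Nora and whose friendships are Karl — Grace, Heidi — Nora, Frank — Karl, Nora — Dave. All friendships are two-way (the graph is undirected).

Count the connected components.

2

From Dave: component {Dave, Heidi, Nora}.
From Frank: component {Frank, Grace, Karl}.
That's 2 components.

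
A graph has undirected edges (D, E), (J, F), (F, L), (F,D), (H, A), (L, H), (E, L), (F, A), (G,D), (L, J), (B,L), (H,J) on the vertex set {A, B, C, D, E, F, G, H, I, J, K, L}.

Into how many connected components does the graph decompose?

4

From A: component {A, B, D, E, F, G, H, J, L}.
From C: component {C}.
From I: component {I}.
From K: component {K}.
That's 4 components.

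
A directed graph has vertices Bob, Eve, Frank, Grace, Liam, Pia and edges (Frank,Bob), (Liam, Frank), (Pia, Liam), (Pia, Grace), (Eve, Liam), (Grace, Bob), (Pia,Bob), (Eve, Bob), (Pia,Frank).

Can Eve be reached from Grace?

No

Explore from Grace.
Distance 1: reach Bob.
The search from Grace is exhausted; no directed path reaches Eve.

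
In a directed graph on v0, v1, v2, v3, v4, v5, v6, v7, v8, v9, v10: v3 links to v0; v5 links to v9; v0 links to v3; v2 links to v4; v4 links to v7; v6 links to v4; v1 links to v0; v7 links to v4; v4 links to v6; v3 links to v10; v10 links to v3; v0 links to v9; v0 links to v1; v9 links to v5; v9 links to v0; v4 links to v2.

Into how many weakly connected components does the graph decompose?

From v0: component {v0, v1, v3, v5, v9, v10}.
From v2: component {v2, v4, v6, v7}.
From v8: component {v8}.
That's 3 components.

3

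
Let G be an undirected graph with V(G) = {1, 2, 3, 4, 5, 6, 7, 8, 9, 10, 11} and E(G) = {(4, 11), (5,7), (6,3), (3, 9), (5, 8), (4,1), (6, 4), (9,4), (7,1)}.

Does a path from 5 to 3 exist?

Explore from 5.
Distance 1: reach 7, 8.
Distance 2: reach 1.
Distance 3: reach 4.
Distance 4: reach 6, 9, 11.
Distance 5: reach 3.
Found 3.

Yes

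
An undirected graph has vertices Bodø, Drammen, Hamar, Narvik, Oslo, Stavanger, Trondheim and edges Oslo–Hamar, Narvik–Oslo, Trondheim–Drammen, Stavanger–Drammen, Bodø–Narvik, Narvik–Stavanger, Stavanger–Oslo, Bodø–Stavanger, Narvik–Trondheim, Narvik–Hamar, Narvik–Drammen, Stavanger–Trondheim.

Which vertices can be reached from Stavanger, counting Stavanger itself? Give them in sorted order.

Start at Stavanger.
Its neighbours: Bodø, Drammen, Narvik, Oslo, Trondheim.
Then their neighbours: Hamar.
Every vertex is now reached.

Bodø, Drammen, Hamar, Narvik, Oslo, Stavanger, Trondheim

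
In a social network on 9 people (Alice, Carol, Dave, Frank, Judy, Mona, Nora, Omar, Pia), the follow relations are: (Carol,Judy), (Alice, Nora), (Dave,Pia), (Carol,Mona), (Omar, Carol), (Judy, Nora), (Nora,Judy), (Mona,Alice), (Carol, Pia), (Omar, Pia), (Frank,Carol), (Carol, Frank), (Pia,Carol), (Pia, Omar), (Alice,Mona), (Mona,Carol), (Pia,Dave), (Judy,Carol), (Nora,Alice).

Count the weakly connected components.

1

From Alice: component {Alice, Carol, Dave, Frank, Judy, Mona, Nora, Omar, Pia}.
That's 1 component.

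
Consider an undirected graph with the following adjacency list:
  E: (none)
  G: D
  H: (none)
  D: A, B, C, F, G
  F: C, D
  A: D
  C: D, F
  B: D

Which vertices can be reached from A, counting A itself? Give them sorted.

Start at A.
Its neighbours: D.
Then their neighbours: B, C, F, G.
Nothing further is reachable.

A, B, C, D, F, G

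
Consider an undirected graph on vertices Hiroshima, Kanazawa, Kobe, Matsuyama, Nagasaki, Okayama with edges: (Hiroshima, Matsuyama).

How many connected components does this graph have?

From Hiroshima: component {Hiroshima, Matsuyama}.
From Kanazawa: component {Kanazawa}.
From Kobe: component {Kobe}.
From Nagasaki: component {Nagasaki}.
From Okayama: component {Okayama}.
That's 5 components.

5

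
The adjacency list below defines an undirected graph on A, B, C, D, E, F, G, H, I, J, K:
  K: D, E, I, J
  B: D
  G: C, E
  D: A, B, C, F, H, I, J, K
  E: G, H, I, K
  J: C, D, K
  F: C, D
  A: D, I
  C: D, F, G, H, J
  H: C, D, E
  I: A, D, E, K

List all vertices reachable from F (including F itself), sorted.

A, B, C, D, E, F, G, H, I, J, K

Start at F.
Its neighbours: C, D.
Then their neighbours: A, B, G, H, I, J, K.
Then next layer: E.
Every vertex is now reached.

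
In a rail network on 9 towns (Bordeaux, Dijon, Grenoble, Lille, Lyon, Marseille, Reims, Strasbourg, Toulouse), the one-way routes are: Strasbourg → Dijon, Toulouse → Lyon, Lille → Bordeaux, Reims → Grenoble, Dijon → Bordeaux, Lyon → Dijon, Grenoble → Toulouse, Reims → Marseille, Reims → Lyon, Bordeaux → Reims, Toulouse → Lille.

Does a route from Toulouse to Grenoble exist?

Yes

Explore from Toulouse.
Distance 1: reach Lille, Lyon.
Distance 2: reach Bordeaux, Dijon.
Distance 3: reach Reims.
Distance 4: reach Grenoble, Marseille.
Found Grenoble.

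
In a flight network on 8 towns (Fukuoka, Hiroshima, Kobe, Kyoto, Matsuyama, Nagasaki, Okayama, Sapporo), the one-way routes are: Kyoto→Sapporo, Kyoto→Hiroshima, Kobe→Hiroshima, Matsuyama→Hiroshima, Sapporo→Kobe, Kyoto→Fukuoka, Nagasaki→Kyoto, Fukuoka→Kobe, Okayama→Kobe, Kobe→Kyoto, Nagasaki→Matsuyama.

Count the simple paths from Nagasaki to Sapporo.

1

Nagasaki→Kyoto→Sapporo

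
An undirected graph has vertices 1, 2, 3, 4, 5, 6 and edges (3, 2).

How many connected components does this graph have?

5

From 1: component {1}.
From 2: component {2, 3}.
From 4: component {4}.
From 5: component {5}.
From 6: component {6}.
That's 5 components.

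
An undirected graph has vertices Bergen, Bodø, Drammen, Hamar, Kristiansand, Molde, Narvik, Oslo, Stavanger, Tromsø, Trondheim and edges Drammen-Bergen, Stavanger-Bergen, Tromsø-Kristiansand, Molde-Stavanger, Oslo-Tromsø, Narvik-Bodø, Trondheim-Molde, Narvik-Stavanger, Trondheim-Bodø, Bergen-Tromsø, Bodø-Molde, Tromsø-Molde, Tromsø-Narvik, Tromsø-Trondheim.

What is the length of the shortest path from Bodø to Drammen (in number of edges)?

4

Distance 0: Bodø.
Distance 1: Molde, Narvik, Trondheim.
Distance 2: Stavanger, Tromsø.
Distance 3: Bergen, Kristiansand, Oslo.
Distance 4: Drammen — contains Drammen.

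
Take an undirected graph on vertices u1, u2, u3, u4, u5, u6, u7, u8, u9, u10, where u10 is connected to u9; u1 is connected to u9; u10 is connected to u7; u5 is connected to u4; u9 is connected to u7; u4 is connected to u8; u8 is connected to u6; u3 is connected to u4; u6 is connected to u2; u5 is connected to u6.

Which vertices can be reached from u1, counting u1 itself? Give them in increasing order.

u1, u7, u9, u10

Start at u1.
Its neighbours: u9.
Then their neighbours: u7, u10.
Nothing further is reachable.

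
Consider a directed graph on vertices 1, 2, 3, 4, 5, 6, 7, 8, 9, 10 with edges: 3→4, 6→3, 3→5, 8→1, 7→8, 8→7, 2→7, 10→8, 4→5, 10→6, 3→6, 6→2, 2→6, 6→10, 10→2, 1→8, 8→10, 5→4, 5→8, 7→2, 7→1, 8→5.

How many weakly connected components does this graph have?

From 1: component {1, 2, 3, 4, 5, 6, 7, 8, 10}.
From 9: component {9}.
That's 2 components.

2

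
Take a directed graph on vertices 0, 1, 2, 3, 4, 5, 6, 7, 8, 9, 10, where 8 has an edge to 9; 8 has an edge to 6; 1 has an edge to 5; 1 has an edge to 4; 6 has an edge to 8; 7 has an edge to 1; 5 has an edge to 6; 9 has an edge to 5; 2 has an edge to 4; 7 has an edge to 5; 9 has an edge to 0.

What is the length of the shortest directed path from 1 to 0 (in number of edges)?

5

Distance 0: 1.
Distance 1: 4, 5.
Distance 2: 6.
Distance 3: 8.
Distance 4: 9.
Distance 5: 0 — contains 0.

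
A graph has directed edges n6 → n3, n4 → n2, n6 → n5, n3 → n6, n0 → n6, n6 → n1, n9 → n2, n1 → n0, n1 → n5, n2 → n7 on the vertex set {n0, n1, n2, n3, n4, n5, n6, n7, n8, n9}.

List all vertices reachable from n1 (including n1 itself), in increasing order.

Start at n1.
Its neighbours: n0, n5.
Then their neighbours: n6.
Then next layer: n3.
Nothing further is reachable.

n0, n1, n3, n5, n6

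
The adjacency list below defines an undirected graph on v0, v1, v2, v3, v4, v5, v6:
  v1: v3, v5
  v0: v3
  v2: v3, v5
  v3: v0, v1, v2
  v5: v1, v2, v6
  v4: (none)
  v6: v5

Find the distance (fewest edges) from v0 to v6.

Distance 0: v0.
Distance 1: v3.
Distance 2: v1, v2.
Distance 3: v5.
Distance 4: v6 — contains v6.

4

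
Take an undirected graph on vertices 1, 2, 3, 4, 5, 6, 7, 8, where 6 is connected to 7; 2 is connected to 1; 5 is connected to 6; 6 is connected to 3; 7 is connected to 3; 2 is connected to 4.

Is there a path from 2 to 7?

No

Explore from 2.
Distance 1: reach 1, 4.
The search is exhausted without reaching 7; it lies in a different component.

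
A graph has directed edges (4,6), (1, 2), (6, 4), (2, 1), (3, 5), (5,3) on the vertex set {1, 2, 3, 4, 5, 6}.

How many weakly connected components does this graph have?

3

From 1: component {1, 2}.
From 3: component {3, 5}.
From 4: component {4, 6}.
That's 3 components.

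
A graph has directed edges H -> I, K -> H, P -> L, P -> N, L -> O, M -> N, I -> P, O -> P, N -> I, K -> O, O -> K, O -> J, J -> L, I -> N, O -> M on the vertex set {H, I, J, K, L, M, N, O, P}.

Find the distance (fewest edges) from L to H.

3

Distance 0: L.
Distance 1: O.
Distance 2: J, K, M, P.
Distance 3: H, N — contains H.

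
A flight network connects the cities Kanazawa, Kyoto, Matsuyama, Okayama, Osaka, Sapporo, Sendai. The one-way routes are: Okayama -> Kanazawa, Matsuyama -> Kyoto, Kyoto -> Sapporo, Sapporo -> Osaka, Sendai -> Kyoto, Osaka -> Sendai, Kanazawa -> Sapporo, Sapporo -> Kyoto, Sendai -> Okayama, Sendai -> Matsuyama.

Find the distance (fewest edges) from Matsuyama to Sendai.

Distance 0: Matsuyama.
Distance 1: Kyoto.
Distance 2: Sapporo.
Distance 3: Osaka.
Distance 4: Sendai — contains Sendai.

4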